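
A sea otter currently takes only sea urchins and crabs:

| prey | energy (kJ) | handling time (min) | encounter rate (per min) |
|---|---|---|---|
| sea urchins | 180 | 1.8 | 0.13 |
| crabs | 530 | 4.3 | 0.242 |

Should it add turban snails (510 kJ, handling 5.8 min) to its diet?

Current rate: (0.13×180 + 0.242×530)/(1 + 0.13×1.8 + 0.242×4.3) = 66.68 kJ/min.
Profitability of turban snails: 510/5.8 = 87.93 kJ/min.
87.93 > 66.68, so adding turban snails raises the average — include it.

Yes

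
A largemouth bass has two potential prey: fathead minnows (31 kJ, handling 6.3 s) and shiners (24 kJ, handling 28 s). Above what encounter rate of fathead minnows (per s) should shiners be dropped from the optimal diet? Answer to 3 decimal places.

0.033 per s

At the threshold, the rate on fathead minnows alone equals the profitability of shiners: λ·31/(1 + λ·6.3) = 24/28 = 0.8571.
Rearranging, λ(31 − 0.8571×6.3) = 0.8571, so λ = 0.8571/25.6 = 0.03348 per s.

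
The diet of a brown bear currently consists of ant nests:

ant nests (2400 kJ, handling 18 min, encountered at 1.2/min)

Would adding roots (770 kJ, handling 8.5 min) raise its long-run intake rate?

No

On ant nests alone, R = ΣλE/(1+Σλh) = 2880/22.6 = 127.4 kJ/min.
roots: E/h = 770/8.5 = 90.59 kJ/min.
90.59 < 127.4, so adding roots would lower the average — exclude it.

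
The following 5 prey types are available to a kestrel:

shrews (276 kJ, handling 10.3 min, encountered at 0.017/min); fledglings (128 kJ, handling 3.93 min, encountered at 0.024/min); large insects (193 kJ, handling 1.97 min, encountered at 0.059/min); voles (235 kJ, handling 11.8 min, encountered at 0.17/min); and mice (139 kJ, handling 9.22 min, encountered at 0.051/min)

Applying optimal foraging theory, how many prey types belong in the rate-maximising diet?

Rank by E/h (kJ/min): large insects 98, fledglings 32.6, shrews 26.8, voles 19.9, mice 15.1. Include each in turn until the next type's E/h falls below the running intake rate.
Rate on top 1: 10.2. fledglings: 32.6 > 10.2 → include.
Rate on top 2: 11.94. shrews: 26.8 > 11.94 → include.
Rate on top 3: 13.82. voles: 19.9 > 13.82 → include.
Rate on top 4: 17.43. mice: 15.1 < 17.43 → exclude; stop.
Optimal diet: large insects, fledglings, shrews, voles — 4 of 5 types.

4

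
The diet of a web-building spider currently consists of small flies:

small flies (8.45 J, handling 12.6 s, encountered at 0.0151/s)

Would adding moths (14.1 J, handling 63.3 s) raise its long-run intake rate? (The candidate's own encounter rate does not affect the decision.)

Yes

On small flies alone, R = ΣλE/(1+Σλh) = 0.1276/1.19 = 0.1072 J/s.
Profitability of moths: 14.1/63.3 = 0.2227 J/s.
0.2227 > 0.1072, so adding moths raises the average — include it.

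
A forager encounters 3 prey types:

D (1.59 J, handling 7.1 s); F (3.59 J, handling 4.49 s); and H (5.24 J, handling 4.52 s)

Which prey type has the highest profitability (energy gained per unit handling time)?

H

Profitability E/h (J/s): D = 1.59/7.1 = 0.224, F = 3.59/4.49 = 0.8, H = 5.24/4.52 = 1.16.
Ranked: H > F > D.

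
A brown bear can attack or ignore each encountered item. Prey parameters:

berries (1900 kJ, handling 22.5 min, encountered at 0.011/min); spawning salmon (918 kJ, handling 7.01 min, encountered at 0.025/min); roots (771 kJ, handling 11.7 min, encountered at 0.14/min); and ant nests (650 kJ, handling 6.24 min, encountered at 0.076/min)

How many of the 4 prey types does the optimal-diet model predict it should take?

Rank by E/h (kJ/min): spawning salmon 131, ant nests 104, berries 84.4, roots 65.9. Include each in turn until the next type's E/h falls below the running intake rate.
Rate on top 1: 19.53. ant nests: 104 > 19.53 → include.
Rate on top 2: 43.86. berries: 84.4 > 43.86 → include.
Rate on top 3: 49.16. roots: 65.9 > 49.16 → include.
Optimal diet: spawning salmon, ant nests, berries, roots — 4 of 4 types.

4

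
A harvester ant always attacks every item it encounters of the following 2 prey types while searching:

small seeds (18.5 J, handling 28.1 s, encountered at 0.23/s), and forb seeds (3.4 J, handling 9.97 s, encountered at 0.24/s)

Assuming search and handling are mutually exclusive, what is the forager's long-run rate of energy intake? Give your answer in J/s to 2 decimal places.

Energy encountered per unit search time: 0.23×18.5 + 0.24×3.4 = 5.071 J/s.
Handling time per unit search time: 0.23×28.1 + 0.24×9.97 = 8.856.
Rate = 5.071/(1 + 8.856) = 0.5145 J/s.

0.51 J/s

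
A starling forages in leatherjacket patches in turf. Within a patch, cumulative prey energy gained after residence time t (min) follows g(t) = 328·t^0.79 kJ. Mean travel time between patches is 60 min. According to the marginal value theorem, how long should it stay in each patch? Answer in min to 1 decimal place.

Maximise g(t)/(T+t): set derivative to zero → g'(t)(T+t) = g(t).
g'(t) = 0.79·328·t^-0.21. Setting 0.79·328·t^-0.21 = 328·t^0.79/(60+t) gives 0.79(60+t) = t, so 0.21·t = 0.79×60.
t* = 0.79×60/0.21 = 225.7 min.

225.7 min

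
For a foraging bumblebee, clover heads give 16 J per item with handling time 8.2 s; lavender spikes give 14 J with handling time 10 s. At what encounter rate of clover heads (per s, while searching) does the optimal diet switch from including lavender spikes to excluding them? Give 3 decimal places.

Drop lavender spikes once their profitability E₂/h₂ falls below the rate achievable on clover heads alone: E₂/h₂ = λE₁/(1 + λh₁).
Solve for λ: λE₁h₂ = E₂(1 + λh₁) → λ(E₁h₂ − E₂h₁) = E₂ → λ = E₂/(E₁h₂ − E₂h₁).
λ = 14/(16×10 − 14×8.2) = 14/45.2 = 0.3097 per s.

0.310 per s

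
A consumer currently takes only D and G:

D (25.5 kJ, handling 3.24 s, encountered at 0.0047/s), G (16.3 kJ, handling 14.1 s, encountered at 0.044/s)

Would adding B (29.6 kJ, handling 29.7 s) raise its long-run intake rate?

Yes

Intake rate on the current diet: R = (0.0047×25.5 + 0.044×16.3) / (1 + 0.0047×3.24 + 0.044×14.1) = 0.837/1.636 = 0.5118 kJ/s.
Profitability of B: 29.6/29.7 = 0.9966 kJ/s.
0.9966 > 0.5118, so adding B raises the average — include it.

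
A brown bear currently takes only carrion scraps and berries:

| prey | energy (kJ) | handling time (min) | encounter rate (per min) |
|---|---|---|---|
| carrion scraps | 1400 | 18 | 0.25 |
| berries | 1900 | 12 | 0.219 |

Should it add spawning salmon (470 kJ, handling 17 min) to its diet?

On carrion scraps and berries alone, R = ΣλE/(1+Σλh) = 766.1/8.128 = 94.25 kJ/min.
spawning salmon: E/h = 470/17 = 27.65 kJ/min.
Since 27.65 < R, time spent handling spawning salmon is better spent searching.

No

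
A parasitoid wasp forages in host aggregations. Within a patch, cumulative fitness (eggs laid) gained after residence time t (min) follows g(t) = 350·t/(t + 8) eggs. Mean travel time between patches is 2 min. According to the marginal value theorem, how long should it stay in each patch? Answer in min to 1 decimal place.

4.0 min

Maximise g(t)/(T+t): set derivative to zero → g'(t)(T+t) = g(t).
g'(t) = 350·8/(t + 8)². Setting 350·8/(t+8)² = 350t/[(t+8)(2+t)] gives 8(2+t) = t(t+8), so t² = 8×2 = 16.
t* = √16 = 4 min.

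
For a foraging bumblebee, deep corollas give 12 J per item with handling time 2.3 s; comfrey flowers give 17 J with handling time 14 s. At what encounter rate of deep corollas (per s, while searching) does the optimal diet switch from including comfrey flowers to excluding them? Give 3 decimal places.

Drop comfrey flowers once their profitability E₂/h₂ falls below the rate achievable on deep corollas alone: E₂/h₂ = λE₁/(1 + λh₁).
Solve for λ: λE₁h₂ = E₂(1 + λh₁) → λ(E₁h₂ − E₂h₁) = E₂ → λ = E₂/(E₁h₂ − E₂h₁).
λ = 17/(12×14 − 17×2.3) = 17/128.9 = 0.1319 per s.

0.132 per s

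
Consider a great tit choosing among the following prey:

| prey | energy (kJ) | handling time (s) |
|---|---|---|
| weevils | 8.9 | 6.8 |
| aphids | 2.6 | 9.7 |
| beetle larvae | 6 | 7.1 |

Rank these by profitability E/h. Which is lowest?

Profitability E/h (kJ/s): weevils = 8.9/6.8 = 1.31, aphids = 2.6/9.7 = 0.268, beetle larvae = 6/7.1 = 0.845.
Ranked: weevils > beetle larvae > aphids.

aphids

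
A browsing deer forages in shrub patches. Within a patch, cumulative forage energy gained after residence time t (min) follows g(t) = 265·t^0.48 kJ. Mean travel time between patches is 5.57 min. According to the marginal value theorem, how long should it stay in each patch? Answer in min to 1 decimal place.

5.1 min

By the marginal value theorem, leave when the instantaneous gain rate g'(t) equals the habitat-wide average g(t)/(T + t).
g'(t) = 0.48·265·t^-0.52. Setting 0.48·265·t^-0.52 = 265·t^0.48/(5.57+t) gives 0.48(5.57+t) = t, so 0.52·t = 0.48×5.57.
t* = 0.48×5.57/0.52 = 5.142 min.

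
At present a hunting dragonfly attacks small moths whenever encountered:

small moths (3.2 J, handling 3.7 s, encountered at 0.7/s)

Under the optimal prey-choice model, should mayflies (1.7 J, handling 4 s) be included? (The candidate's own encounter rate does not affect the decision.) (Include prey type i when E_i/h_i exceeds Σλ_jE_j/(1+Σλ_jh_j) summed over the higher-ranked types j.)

Intake rate on the current diet: R = (0.7×3.2) / (1 + 0.7×3.7) = 2.24/3.59 = 0.624 J/s.
mayflies: E/h = 1.7/4 = 0.425 J/s.
Since 0.425 < R, time spent handling mayflies is better spent searching.

No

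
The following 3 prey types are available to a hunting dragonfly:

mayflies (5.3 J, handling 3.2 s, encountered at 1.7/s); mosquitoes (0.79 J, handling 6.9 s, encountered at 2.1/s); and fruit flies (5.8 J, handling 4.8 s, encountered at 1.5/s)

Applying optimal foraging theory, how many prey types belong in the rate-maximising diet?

E/h in descending order: mayflies 1.66, fruit flies 1.21, mosquitoes 0.114 J/s. The optimal diet is the largest prefix of this list for which every included type satisfies E_i/h_i > R on the types above it.
Rate on top 1: 1.399. fruit flies: 1.21 < 1.399 → exclude; stop.
Optimal diet: mayflies — 1 of 3 types.

1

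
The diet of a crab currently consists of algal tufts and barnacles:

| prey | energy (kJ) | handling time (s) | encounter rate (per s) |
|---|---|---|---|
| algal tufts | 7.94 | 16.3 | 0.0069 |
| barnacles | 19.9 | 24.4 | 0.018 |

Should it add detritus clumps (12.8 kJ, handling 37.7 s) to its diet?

On algal tufts and barnacles alone, R = ΣλE/(1+Σλh) = 0.413/1.552 = 0.2662 kJ/s.
detritus clumps: E/h = 12.8/37.7 = 0.3395 kJ/s.
0.3395 > 0.2662, so adding detritus clumps raises the average — include it.

Yes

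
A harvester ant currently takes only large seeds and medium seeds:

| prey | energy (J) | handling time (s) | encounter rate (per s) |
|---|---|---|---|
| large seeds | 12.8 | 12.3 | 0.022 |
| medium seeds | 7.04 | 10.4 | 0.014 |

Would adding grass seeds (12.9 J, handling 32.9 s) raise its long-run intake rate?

Yes

On large seeds and medium seeds alone, R = ΣλE/(1+Σλh) = 0.3802/1.416 = 0.2684 J/s.
Profitability of grass seeds: 12.9/32.9 = 0.3921 J/s.
Since 0.3921 > R, including grass seeds increases the long-run rate.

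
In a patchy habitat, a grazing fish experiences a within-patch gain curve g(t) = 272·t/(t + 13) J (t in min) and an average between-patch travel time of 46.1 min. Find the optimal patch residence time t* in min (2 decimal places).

Optimal t* satisfies g'(t*) = g(t*)/(T + t*).
g'(t) = 272·13/(t + 13)². Setting 272·13/(t+13)² = 272t/[(t+13)(46.1+t)] gives 13(46.1+t) = t(t+13), so t² = 13×46.1 = 599.3.
t* = √599.3 = 24.48 min.

24.48 min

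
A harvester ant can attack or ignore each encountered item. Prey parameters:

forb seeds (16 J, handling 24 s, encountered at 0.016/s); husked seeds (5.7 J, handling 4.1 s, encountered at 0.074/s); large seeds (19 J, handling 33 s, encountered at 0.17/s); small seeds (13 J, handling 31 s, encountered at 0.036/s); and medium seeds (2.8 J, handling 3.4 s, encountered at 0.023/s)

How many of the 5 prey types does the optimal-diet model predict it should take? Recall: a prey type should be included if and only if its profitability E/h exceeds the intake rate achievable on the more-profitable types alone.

4

Profitabilities (E/h, J/s): husked seeds 1.39, medium seeds 0.824, forb seeds 0.667, large seeds 0.576, small seeds 0.419. Add prey in this order while the next type's profitability exceeds the intake rate on those already taken.
Rate on top 1: 0.3236. medium seeds: 0.824 > 0.3236 → include.
Rate on top 2: 0.3519. forb seeds: 0.667 > 0.3519 → include.
Rate on top 3: 0.4204. large seeds: 0.576 > 0.4204 → include.
Rate on top 4: 0.5386. small seeds: 0.419 < 0.5386 → exclude; stop.
Optimal diet: husked seeds, medium seeds, forb seeds, large seeds — 4 of 5 types.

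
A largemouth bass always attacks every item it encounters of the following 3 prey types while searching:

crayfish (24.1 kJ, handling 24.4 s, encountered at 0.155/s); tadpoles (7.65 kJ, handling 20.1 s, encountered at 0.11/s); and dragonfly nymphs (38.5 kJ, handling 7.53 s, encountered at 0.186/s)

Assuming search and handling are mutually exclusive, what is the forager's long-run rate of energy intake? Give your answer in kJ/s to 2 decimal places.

R = Σλ_iE_i / (1 + Σλ_ih_i)
Numerator: 0.155×24.1 + 0.11×7.65 + 0.186×38.5 = 11.74
Denominator: 1 + 0.155×24.4 + 0.11×20.1 + 0.186×7.53 = 8.394
R = 11.74/8.394 = 1.398 kJ/s

1.40 kJ/s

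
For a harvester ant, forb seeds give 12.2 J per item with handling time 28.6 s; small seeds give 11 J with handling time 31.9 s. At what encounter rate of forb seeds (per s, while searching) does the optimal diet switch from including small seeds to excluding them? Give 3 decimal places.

The zero-one rule: include small seeds iff E₂/h₂ > λE₁/(1+λh₁). Equality gives the switch point.
λE₁h₂ = E₂ + λE₂h₁ ⇒ λ = E₂/(E₁h₂ − E₂h₁) = 11/(389.2 − 314.6) = 0.1475 per s.

0.147 per s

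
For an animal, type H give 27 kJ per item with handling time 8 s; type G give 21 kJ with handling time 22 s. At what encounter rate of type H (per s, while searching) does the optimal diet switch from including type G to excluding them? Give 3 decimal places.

The zero-one rule: include type G iff E₂/h₂ > λE₁/(1+λh₁). Equality gives the switch point.
λE₁h₂ = E₂ + λE₂h₁ ⇒ λ = E₂/(E₁h₂ − E₂h₁) = 21/(594 − 168) = 0.0493 per s.

0.049 per s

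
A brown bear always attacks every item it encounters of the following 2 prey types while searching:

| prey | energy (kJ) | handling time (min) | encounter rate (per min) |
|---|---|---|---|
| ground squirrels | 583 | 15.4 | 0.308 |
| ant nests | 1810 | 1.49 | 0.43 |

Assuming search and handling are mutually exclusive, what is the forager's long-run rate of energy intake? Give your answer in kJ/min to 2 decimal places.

Energy encountered per unit search time: 0.308×583 + 0.43×1810 = 957.9 kJ/min.
Handling time per unit search time: 0.308×15.4 + 0.43×1.49 = 5.384.
Rate = 957.9/(1 + 5.384) = 150 kJ/min.

150.04 kJ/min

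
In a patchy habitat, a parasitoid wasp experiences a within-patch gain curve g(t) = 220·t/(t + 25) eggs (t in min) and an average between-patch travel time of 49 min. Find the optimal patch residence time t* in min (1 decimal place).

Optimal t* satisfies g'(t*) = g(t*)/(T + t*).
g'(t) = 220·25/(t + 25)². Setting 220·25/(t+25)² = 220t/[(t+25)(49+t)] gives 25(49+t) = t(t+25), so t² = 25×49 = 1225.
t* = √1225 = 35 min.

35.0 min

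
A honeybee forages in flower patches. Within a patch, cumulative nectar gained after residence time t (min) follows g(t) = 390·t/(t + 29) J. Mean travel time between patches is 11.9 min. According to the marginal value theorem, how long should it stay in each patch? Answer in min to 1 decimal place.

18.6 min

By the marginal value theorem, leave when the instantaneous gain rate g'(t) equals the habitat-wide average g(t)/(T + t).
g'(t) = 390·29/(t + 29)². Setting 390·29/(t+29)² = 390t/[(t+29)(11.9+t)] gives 29(11.9+t) = t(t+29), so t² = 29×11.9 = 345.1.
t* = √345.1 = 18.58 min.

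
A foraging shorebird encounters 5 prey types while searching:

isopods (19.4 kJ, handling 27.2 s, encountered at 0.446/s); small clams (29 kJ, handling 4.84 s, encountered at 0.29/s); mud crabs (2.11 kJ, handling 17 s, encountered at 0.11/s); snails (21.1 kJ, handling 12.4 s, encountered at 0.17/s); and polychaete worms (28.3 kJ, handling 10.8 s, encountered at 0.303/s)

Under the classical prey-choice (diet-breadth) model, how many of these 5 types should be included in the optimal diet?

1

Rank by E/h (kJ/s): small clams 5.99, polychaete worms 2.62, snails 1.7, isopods 0.713, mud crabs 0.124. Include each in turn until the next type's E/h falls below the running intake rate.
Rate on top 1: 3.499. polychaete worms: 2.62 < 3.499 → exclude; stop.
Optimal diet: small clams — 1 of 5 types.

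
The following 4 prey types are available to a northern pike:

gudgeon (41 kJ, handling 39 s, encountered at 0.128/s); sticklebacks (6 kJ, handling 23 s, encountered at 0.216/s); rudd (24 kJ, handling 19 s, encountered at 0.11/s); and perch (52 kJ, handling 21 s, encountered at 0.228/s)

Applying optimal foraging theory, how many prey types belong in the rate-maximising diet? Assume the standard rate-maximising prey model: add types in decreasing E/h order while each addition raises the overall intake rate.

1

Profitabilities (E/h, kJ/s): perch 2.48, rudd 1.26, gudgeon 1.05, sticklebacks 0.261. Add prey in this order while the next type's profitability exceeds the intake rate on those already taken.
Rate on top 1: 2.048. rudd: 1.26 < 2.048 → exclude; stop.
Optimal diet: perch — 1 of 4 types.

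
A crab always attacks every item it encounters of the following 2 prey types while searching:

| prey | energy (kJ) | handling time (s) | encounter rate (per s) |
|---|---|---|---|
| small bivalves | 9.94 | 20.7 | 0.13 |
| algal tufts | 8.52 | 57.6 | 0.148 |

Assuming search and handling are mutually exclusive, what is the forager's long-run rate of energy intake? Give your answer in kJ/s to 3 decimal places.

0.209 kJ/s

Energy encountered per unit search time: 0.13×9.94 + 0.148×8.52 = 2.553 kJ/s.
Handling time per unit search time: 0.13×20.7 + 0.148×57.6 = 11.22.
Rate = 2.553/(1 + 11.22) = 0.209 kJ/s.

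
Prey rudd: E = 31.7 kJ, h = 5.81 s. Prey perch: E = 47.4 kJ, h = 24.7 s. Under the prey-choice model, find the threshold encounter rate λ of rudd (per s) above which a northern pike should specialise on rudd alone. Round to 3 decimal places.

Drop perch once their profitability E₂/h₂ falls below the rate achievable on rudd alone: E₂/h₂ = λE₁/(1 + λh₁).
Solve for λ: λE₁h₂ = E₂(1 + λh₁) → λ(E₁h₂ − E₂h₁) = E₂ → λ = E₂/(E₁h₂ − E₂h₁).
λ = 47.4/(31.7×24.7 − 47.4×5.81) = 47.4/507.6 = 0.09338 per s.

0.093 per s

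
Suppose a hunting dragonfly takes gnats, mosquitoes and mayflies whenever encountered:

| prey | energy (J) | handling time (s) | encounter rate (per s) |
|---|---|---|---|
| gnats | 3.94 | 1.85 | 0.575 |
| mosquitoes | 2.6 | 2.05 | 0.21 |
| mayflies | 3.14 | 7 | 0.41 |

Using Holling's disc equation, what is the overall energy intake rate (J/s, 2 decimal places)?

R = (0.575×3.94 + 0.21×2.6 + 0.41×3.14) / (1 + 0.575×1.85 + 0.21×2.05 + 0.41×7) = 4.099/5.364 = 0.7641 J/s.

0.76 J/s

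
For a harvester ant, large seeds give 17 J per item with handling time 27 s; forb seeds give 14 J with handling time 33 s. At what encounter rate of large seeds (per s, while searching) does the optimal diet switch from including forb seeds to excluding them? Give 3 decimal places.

0.077 per s

At the threshold, the rate on large seeds alone equals the profitability of forb seeds: λ·17/(1 + λ·27) = 14/33 = 0.4242.
Rearranging, λ(17 − 0.4242×27) = 0.4242, so λ = 0.4242/5.545 = 0.0765 per s.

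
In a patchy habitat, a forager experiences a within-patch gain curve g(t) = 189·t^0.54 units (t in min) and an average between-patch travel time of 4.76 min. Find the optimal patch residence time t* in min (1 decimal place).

Maximise g(t)/(T+t): set derivative to zero → g'(t)(T+t) = g(t).
g'(t) = 0.54·189·t^-0.46. Setting 0.54·189·t^-0.46 = 189·t^0.54/(4.76+t) gives 0.54(4.76+t) = t, so 0.46·t = 0.54×4.76.
t* = 0.54×4.76/0.46 = 5.588 min.

5.6 min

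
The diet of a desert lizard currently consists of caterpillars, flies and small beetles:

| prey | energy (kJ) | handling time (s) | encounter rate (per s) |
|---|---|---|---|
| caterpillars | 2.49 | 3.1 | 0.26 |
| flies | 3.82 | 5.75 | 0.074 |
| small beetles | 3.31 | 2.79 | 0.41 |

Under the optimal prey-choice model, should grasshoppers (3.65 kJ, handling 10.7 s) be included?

No

Current rate: (0.26×2.49 + 0.074×3.82 + 0.41×3.31)/(1 + 0.26×3.1 + 0.074×5.75 + 0.41×2.79) = 0.6776 kJ/s.
Profitability of grasshoppers: 3.65/10.7 = 0.3411 kJ/s.
Since 0.3411 < R, time spent handling grasshoppers is better spent searching.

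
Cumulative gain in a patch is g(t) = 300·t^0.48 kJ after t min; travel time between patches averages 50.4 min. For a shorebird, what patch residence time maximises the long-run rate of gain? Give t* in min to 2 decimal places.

By the marginal value theorem, leave when the instantaneous gain rate g'(t) equals the habitat-wide average g(t)/(T + t).
g'(t) = 0.48·300·t^-0.52. Setting 0.48·300·t^-0.52 = 300·t^0.48/(50.4+t) gives 0.48(50.4+t) = t, so 0.52·t = 0.48×50.4.
t* = 0.48×50.4/0.52 = 46.52 min.

46.52 min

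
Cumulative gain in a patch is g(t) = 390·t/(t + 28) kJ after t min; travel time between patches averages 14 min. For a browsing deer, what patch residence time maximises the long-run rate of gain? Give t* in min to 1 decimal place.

Optimal t* satisfies g'(t*) = g(t*)/(T + t*).
g'(t) = 390·28/(t + 28)². Setting 390·28/(t+28)² = 390t/[(t+28)(14+t)] gives 28(14+t) = t(t+28), so t² = 28×14 = 392.
t* = √392 = 19.8 min.

19.8 min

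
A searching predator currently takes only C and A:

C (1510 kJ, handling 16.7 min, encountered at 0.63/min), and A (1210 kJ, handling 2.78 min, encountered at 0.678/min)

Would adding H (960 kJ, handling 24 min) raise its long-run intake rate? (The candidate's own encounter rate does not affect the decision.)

No

Current rate: (0.63×1510 + 0.678×1210)/(1 + 0.63×16.7 + 0.678×2.78) = 132.2 kJ/min.
Profitability of H: 960/24 = 40 kJ/min.
Since 40 < R, time spent handling H is better spent searching.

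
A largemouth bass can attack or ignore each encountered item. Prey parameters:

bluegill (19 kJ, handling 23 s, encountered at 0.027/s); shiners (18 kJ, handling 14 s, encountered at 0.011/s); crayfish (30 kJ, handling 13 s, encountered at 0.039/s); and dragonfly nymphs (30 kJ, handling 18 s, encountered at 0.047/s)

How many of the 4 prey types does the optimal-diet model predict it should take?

E/h in descending order: crayfish 2.31, dragonfly nymphs 1.67, shiners 1.29, bluegill 0.826 kJ/s. The optimal diet is the largest prefix of this list for which every included type satisfies E_i/h_i > R on the types above it.
Rate on top 1: 0.7764. dragonfly nymphs: 1.67 > 0.7764 → include.
Rate on top 2: 1.096. shiners: 1.29 > 1.096 → include.
Rate on top 3: 1.108. bluegill: 0.826 < 1.108 → exclude; stop.
Optimal diet: crayfish, dragonfly nymphs, shiners — 3 of 4 types.

3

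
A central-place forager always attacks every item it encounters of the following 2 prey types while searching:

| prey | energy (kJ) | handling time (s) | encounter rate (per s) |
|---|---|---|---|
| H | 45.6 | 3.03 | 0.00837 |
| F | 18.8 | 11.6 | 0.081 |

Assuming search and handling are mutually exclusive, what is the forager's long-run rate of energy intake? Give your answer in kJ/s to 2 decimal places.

Energy encountered per unit search time: 0.00837×45.6 + 0.081×18.8 = 1.904 kJ/s.
Handling time per unit search time: 0.00837×3.03 + 0.081×11.6 = 0.965.
Rate = 1.904/(1 + 0.965) = 0.9692 kJ/s.

0.97 kJ/s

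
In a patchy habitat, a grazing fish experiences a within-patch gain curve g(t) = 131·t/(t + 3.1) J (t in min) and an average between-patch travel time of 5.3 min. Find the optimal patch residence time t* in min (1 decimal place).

By the marginal value theorem, leave when the instantaneous gain rate g'(t) equals the habitat-wide average g(t)/(T + t).
g'(t) = 131·3.1/(t + 3.1)². Setting 131·3.1/(t+3.1)² = 131t/[(t+3.1)(5.3+t)] gives 3.1(5.3+t) = t(t+3.1), so t² = 3.1×5.3 = 16.43.
t* = √16.43 = 4.053 min.

4.1 min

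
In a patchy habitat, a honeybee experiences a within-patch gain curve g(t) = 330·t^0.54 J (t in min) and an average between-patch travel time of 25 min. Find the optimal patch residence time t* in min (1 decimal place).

29.3 min

Optimal t* satisfies g'(t*) = g(t*)/(T + t*).
g'(t) = 0.54·330·t^-0.46. Setting 0.54·330·t^-0.46 = 330·t^0.54/(25+t) gives 0.54(25+t) = t, so 0.46·t = 0.54×25.
t* = 0.54×25/0.46 = 29.35 min.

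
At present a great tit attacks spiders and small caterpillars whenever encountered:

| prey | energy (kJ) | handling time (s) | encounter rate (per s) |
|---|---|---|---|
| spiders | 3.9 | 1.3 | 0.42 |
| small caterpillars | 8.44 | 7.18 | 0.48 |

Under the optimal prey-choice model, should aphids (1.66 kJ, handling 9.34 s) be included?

No

Current rate: (0.42×3.9 + 0.48×8.44)/(1 + 0.42×1.3 + 0.48×7.18) = 1.14 kJ/s.
Profitability of aphids: 1.66/9.34 = 0.1777 kJ/s.
0.1777 < 1.14, so adding aphids would lower the average — exclude it.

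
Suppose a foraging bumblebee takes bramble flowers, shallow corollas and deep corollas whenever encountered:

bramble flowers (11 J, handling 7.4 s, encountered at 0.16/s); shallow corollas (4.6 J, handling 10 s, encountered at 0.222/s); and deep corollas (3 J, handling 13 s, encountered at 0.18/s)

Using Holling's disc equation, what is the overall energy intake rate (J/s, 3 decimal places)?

0.492 J/s

R = (0.16×11 + 0.222×4.6 + 0.18×3) / (1 + 0.16×7.4 + 0.222×10 + 0.18×13) = 3.321/6.744 = 0.4925 J/s.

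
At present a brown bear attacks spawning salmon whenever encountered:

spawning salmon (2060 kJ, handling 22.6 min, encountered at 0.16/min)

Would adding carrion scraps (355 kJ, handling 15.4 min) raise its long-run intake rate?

Current rate: (0.16×2060)/(1 + 0.16×22.6) = 71.4 kJ/min.
Profitability of carrion scraps: 355/15.4 = 23.05 kJ/min.
23.05 < 71.4, so adding carrion scraps would lower the average — exclude it.

No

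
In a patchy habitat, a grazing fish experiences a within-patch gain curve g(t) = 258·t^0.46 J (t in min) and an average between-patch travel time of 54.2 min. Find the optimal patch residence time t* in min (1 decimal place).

Maximise g(t)/(T+t): set derivative to zero → g'(t)(T+t) = g(t).
g'(t) = 0.46·258·t^-0.54. Setting 0.46·258·t^-0.54 = 258·t^0.46/(54.2+t) gives 0.46(54.2+t) = t, so 0.54·t = 0.46×54.2.
t* = 0.46×54.2/0.54 = 46.17 min.

46.2 min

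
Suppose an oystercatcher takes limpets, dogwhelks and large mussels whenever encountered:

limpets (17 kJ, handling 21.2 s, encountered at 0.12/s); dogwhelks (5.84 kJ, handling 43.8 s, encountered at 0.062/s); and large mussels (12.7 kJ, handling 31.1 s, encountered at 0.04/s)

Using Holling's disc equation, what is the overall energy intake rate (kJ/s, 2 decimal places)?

R = (0.12×17 + 0.062×5.84 + 0.04×12.7) / (1 + 0.12×21.2 + 0.062×43.8 + 0.04×31.1) = 2.91/7.504 = 0.3878 kJ/s.

0.39 kJ/s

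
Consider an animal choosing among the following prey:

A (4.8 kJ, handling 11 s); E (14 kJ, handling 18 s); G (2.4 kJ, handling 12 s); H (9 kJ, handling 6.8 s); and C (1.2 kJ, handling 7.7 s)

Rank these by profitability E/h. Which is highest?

H

In descending order of E/h:
H: 9/6.8 = 1.32 kJ/s
E: 14/18 = 0.778 kJ/s
A: 4.8/11 = 0.436 kJ/s
G: 2.4/12 = 0.2 kJ/s
C: 1.2/7.7 = 0.156 kJ/s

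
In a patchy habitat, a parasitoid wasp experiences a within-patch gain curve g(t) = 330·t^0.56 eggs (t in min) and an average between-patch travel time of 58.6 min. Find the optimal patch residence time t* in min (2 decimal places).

Maximise g(t)/(T+t): set derivative to zero → g'(t)(T+t) = g(t).
g'(t) = 0.56·330·t^-0.44. Setting 0.56·330·t^-0.44 = 330·t^0.56/(58.6+t) gives 0.56(58.6+t) = t, so 0.44·t = 0.56×58.6.
t* = 0.56×58.6/0.44 = 74.58 min.

74.58 min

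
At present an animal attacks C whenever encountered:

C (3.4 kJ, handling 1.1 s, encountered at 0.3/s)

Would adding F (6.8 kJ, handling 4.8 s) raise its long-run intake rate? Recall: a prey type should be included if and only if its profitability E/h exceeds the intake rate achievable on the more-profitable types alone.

Yes

Intake rate on the current diet: R = (0.3×3.4) / (1 + 0.3×1.1) = 1.02/1.33 = 0.7669 kJ/s.
F: E/h = 6.8/4.8 = 1.417 kJ/s.
Since 1.417 > R, including F increases the long-run rate.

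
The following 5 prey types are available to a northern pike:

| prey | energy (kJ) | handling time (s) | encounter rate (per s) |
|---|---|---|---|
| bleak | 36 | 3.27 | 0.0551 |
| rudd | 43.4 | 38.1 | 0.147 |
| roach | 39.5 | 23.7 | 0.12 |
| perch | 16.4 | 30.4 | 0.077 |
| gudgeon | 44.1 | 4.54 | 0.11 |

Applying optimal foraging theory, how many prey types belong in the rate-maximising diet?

2

E/h in descending order: bleak 11, gudgeon 9.71, roach 1.67, rudd 1.14, perch 0.539 kJ/s. The optimal diet is the largest prefix of this list for which every included type satisfies E_i/h_i > R on the types above it.
Rate on top 1: 1.681. gudgeon: 9.71 > 1.681 → include.
Rate on top 2: 4.069. roach: 1.67 < 4.069 → exclude; stop.
Optimal diet: bleak, gudgeon — 2 of 5 types.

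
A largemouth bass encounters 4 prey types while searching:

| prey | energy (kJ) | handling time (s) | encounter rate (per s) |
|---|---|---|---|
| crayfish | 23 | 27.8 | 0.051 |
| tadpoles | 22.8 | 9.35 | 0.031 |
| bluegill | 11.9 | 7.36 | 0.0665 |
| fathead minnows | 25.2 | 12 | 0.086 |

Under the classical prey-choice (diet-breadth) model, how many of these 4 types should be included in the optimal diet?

3

Profitabilities (E/h, kJ/s): tadpoles 2.44, fathead minnows 2.1, bluegill 1.62, crayfish 0.827. Add prey in this order while the next type's profitability exceeds the intake rate on those already taken.
Rate on top 1: 0.548. fathead minnows: 2.1 > 0.548 → include.
Rate on top 2: 1.238. bluegill: 1.62 > 1.238 → include.
Rate on top 3: 1.304. crayfish: 0.827 < 1.304 → exclude; stop.
Optimal diet: tadpoles, fathead minnows, bluegill — 3 of 4 types.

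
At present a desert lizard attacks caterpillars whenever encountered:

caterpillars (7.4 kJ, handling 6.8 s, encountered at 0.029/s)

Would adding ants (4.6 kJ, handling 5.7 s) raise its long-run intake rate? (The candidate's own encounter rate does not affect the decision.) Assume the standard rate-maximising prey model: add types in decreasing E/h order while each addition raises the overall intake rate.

Yes

Intake rate on the current diet: R = (0.029×7.4) / (1 + 0.029×6.8) = 0.2146/1.197 = 0.1793 kJ/s.
ants: E/h = 4.6/5.7 = 0.807 kJ/s.
0.807 > 0.1793, so adding ants raises the average — include it.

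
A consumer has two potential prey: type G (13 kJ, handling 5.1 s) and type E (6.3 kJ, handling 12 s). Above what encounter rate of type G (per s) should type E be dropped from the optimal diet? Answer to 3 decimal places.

Drop type E once their profitability E₂/h₂ falls below the rate achievable on type G alone: E₂/h₂ = λE₁/(1 + λh₁).
Solve for λ: λE₁h₂ = E₂(1 + λh₁) → λ(E₁h₂ − E₂h₁) = E₂ → λ = E₂/(E₁h₂ − E₂h₁).
λ = 6.3/(13×12 − 6.3×5.1) = 6.3/123.9 = 0.05086 per s.

0.051 per s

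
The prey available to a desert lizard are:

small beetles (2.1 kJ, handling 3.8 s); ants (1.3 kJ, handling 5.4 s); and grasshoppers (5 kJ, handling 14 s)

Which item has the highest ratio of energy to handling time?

Profitability E/h (kJ/s): small beetles = 2.1/3.8 = 0.553, ants = 1.3/5.4 = 0.241, grasshoppers = 5/14 = 0.357.
Ranked: small beetles > grasshoppers > ants.

small beetles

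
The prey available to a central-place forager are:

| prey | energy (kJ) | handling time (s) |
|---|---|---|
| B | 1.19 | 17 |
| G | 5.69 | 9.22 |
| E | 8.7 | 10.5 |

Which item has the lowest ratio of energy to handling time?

Profitability E/h (kJ/s): B = 1.19/17 = 0.07, G = 5.69/9.22 = 0.617, E = 8.7/10.5 = 0.829.
Ranked: E > G > B.

B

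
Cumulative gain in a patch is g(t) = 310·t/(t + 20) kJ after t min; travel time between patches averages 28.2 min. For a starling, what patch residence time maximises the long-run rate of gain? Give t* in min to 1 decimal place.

Optimal t* satisfies g'(t*) = g(t*)/(T + t*).
g'(t) = 310·20/(t + 20)². Setting 310·20/(t+20)² = 310t/[(t+20)(28.2+t)] gives 20(28.2+t) = t(t+20), so t² = 20×28.2 = 564.
t* = √564 = 23.75 min.

23.7 min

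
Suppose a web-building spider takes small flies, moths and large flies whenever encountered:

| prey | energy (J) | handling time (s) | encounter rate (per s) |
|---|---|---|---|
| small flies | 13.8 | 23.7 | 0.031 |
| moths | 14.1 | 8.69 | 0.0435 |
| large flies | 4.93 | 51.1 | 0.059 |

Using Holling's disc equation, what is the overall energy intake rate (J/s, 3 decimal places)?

R = Σλ_iE_i / (1 + Σλ_ih_i)
Numerator: 0.031×13.8 + 0.0435×14.1 + 0.059×4.93 = 1.332
Denominator: 1 + 0.031×23.7 + 0.0435×8.69 + 0.059×51.1 = 5.128
R = 1.332/5.128 = 0.2598 J/s

0.260 J/s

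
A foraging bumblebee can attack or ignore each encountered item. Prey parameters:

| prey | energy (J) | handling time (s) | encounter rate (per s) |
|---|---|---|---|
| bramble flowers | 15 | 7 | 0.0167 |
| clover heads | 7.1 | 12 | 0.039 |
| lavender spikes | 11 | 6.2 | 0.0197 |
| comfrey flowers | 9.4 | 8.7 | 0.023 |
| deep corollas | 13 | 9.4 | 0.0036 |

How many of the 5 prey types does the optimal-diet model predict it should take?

E/h in descending order: bramble flowers 2.14, lavender spikes 1.77, deep corollas 1.38, comfrey flowers 1.08, clover heads 0.592 J/s. The optimal diet is the largest prefix of this list for which every included type satisfies E_i/h_i > R on the types above it.
Rate on top 1: 0.2243. lavender spikes: 1.77 > 0.2243 → include.
Rate on top 2: 0.3771. deep corollas: 1.38 > 0.3771 → include.
Rate on top 3: 0.4038. comfrey flowers: 1.08 > 0.4038 → include.
Rate on top 4: 0.4957. clover heads: 0.592 > 0.4957 → include.
Optimal diet: bramble flowers, lavender spikes, deep corollas, comfrey flowers, clover heads — 5 of 5 types.

5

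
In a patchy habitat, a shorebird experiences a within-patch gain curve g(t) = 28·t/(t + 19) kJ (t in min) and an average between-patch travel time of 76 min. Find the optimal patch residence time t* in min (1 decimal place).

38.0 min

Maximise g(t)/(T+t): set derivative to zero → g'(t)(T+t) = g(t).
g'(t) = 28·19/(t + 19)². Setting 28·19/(t+19)² = 28t/[(t+19)(76+t)] gives 19(76+t) = t(t+19), so t² = 19×76 = 1444.
t* = √1444 = 38 min.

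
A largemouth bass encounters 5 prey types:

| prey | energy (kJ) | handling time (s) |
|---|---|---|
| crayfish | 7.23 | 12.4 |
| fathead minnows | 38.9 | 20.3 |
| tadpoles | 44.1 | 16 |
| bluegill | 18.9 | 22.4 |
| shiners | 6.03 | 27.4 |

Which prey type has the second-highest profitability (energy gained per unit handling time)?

fathead minnows

Profitability E/h (kJ/s): crayfish = 7.23/12.4 = 0.583, fathead minnows = 38.9/20.3 = 1.92, tadpoles = 44.1/16 = 2.76, bluegill = 18.9/22.4 = 0.844, shiners = 6.03/27.4 = 0.22.
Ranked: tadpoles > fathead minnows > bluegill > crayfish > shiners.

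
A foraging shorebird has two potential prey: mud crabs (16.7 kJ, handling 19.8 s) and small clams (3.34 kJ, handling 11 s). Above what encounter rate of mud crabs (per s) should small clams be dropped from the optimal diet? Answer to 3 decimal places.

The zero-one rule: include small clams iff E₂/h₂ > λE₁/(1+λh₁). Equality gives the switch point.
λE₁h₂ = E₂ + λE₂h₁ ⇒ λ = E₂/(E₁h₂ − E₂h₁) = 3.34/(183.7 − 66.13) = 0.02841 per s.

0.028 per s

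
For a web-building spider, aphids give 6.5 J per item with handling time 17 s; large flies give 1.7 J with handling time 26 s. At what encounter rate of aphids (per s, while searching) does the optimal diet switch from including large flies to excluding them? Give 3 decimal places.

Drop large flies once their profitability E₂/h₂ falls below the rate achievable on aphids alone: E₂/h₂ = λE₁/(1 + λh₁).
Solve for λ: λE₁h₂ = E₂(1 + λh₁) → λ(E₁h₂ − E₂h₁) = E₂ → λ = E₂/(E₁h₂ − E₂h₁).
λ = 1.7/(6.5×26 − 1.7×17) = 1.7/140.1 = 0.01213 per s.

0.012 per s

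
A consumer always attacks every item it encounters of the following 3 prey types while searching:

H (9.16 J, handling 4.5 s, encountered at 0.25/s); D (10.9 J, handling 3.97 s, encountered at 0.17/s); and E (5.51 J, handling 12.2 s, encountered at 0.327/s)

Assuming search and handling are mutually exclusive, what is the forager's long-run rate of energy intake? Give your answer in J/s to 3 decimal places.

R = (0.25×9.16 + 0.17×10.9 + 0.327×5.51) / (1 + 0.25×4.5 + 0.17×3.97 + 0.327×12.2) = 5.945/6.789 = 0.8756 J/s.

0.876 J/s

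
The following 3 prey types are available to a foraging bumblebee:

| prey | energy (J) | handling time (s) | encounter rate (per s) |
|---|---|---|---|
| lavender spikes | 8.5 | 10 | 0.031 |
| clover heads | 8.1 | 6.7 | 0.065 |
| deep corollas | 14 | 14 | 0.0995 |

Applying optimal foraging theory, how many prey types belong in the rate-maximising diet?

3

Profitabilities (E/h, J/s): clover heads 1.21, deep corollas 1, lavender spikes 0.85. Add prey in this order while the next type's profitability exceeds the intake rate on those already taken.
Rate on top 1: 0.3668. deep corollas: 1 > 0.3668 → include.
Rate on top 2: 0.6786. lavender spikes: 0.85 > 0.6786 → include.
Optimal diet: clover heads, deep corollas, lavender spikes — 3 of 3 types.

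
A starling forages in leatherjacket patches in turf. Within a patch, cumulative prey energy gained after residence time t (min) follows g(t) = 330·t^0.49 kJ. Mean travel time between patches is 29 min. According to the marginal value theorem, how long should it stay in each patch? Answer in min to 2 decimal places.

By the marginal value theorem, leave when the instantaneous gain rate g'(t) equals the habitat-wide average g(t)/(T + t).
g'(t) = 0.49·330·t^-0.51. Setting 0.49·330·t^-0.51 = 330·t^0.49/(29+t) gives 0.49(29+t) = t, so 0.51·t = 0.49×29.
t* = 0.49×29/0.51 = 27.86 min.

27.86 min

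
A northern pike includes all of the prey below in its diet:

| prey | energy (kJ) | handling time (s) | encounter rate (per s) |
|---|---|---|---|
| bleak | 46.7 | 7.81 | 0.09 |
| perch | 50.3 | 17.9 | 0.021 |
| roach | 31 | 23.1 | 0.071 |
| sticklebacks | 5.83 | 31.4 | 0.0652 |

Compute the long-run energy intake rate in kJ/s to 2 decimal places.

1.36 kJ/s

R = (0.09×46.7 + 0.021×50.3 + 0.071×31 + 0.0652×5.83) / (1 + 0.09×7.81 + 0.021×17.9 + 0.071×23.1 + 0.0652×31.4) = 7.84/5.766 = 1.36 kJ/s.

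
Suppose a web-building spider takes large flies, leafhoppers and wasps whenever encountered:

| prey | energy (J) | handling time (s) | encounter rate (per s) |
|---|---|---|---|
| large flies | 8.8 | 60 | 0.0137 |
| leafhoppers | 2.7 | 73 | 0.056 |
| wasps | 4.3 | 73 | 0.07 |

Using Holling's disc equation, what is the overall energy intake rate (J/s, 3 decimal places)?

0.052 J/s

Energy encountered per unit search time: 0.0137×8.8 + 0.056×2.7 + 0.07×4.3 = 0.5728 J/s.
Handling time per unit search time: 0.0137×60 + 0.056×73 + 0.07×73 = 10.02.
Rate = 0.5728/(1 + 10.02) = 0.05197 J/s.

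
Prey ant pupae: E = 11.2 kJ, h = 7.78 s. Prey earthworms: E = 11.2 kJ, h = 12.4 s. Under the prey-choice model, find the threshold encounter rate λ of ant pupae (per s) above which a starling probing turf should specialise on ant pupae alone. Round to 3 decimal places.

Drop earthworms once their profitability E₂/h₂ falls below the rate achievable on ant pupae alone: E₂/h₂ = λE₁/(1 + λh₁).
Solve for λ: λE₁h₂ = E₂(1 + λh₁) → λ(E₁h₂ − E₂h₁) = E₂ → λ = E₂/(E₁h₂ − E₂h₁).
λ = 11.2/(11.2×12.4 − 11.2×7.78) = 11.2/51.74 = 0.2165 per s.

0.216 per s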